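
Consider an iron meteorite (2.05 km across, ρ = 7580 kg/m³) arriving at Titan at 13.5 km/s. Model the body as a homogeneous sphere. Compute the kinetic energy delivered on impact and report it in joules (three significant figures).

d = 2050 m; v = 13500 m/s.
Mass m = (π/6) ρ d³ = (π/6) × 7580 × (2050)³ = 3.419 × 10^13 kg
E = ½ m v² = 0.5 × 3.419 × 10^13 × (13500)² = 3.116 × 10^21 J

E ≈ 3.12 × 10^21 J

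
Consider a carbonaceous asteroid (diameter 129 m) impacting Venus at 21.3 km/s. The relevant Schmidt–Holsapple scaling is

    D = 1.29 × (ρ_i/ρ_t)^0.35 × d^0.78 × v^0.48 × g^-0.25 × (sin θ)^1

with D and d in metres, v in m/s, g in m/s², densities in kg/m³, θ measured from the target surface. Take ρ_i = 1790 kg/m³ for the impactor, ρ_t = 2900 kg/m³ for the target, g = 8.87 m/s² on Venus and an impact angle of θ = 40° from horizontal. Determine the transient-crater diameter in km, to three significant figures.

In SI units: v = 21300 m/s.
(ρ_i/ρ_t)^0.35 = (1790/2900)^0.35 = 0.8446
d^0.78 = 129^0.78 = 44.29
v^0.48 = 21300^0.48 = 119.6
g^-0.25 = 8.87^-0.25 = 0.5795
(sin 40°)^1 = 0.6428^1 = 0.6428
D = 1.29 × 0.8446 × 44.29 × 119.6 × 0.5795 × 0.6428 = 2150 m
   = 2.150 km

D ≈ 2.15 km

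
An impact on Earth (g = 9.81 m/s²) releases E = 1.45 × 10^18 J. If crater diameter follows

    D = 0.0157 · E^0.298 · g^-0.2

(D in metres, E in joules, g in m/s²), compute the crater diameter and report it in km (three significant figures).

D ≈ 2.57 km

E^0.298 = (1.45 × 10^18)^0.298 = 2.583 × 10^5
g^-0.2 = 9.81^-0.2 = 0.6334
D = 0.0157 × 2.583 × 10^5 × 0.6334 = 2569 m
   = 2.569 km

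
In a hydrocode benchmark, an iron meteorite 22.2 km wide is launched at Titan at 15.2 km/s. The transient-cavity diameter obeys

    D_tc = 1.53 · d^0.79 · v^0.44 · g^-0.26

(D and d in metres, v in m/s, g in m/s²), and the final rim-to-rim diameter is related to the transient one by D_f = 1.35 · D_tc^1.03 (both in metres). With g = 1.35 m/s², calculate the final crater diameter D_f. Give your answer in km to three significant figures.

In SI: d = 22200 m, v = 15200 m/s.
d^0.79 = 22200^0.79 = 2714
v^0.44 = 15200^0.44 = 69.18
g^-0.26 = 1.35^-0.26 = 0.9249
D_tc = 1.53 × 2714 × 69.18 × 0.9249 = 2.657 × 10^5 m
D_f = 1.35 × (2.657 × 10^5)^1.03 = 5.217 × 10^5 m
     = 521.7 km

D_f ≈ 522 km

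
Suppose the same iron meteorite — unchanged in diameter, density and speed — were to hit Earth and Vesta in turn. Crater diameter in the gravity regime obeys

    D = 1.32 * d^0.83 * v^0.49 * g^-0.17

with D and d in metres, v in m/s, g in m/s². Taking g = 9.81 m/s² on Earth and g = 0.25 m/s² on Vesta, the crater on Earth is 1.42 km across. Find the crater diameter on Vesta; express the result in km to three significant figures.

D ≈ 2.65 km

All impactor-dependent factors cancel in the ratio, leaving D_Vesta/D_Earth = (g_Vesta/g_Earth)^-0.17.
(0.25/9.81)^-0.17 = 0.02548^-0.17 = 1.866
D_Vesta = 1.866 × 1.42 km = 2.65 km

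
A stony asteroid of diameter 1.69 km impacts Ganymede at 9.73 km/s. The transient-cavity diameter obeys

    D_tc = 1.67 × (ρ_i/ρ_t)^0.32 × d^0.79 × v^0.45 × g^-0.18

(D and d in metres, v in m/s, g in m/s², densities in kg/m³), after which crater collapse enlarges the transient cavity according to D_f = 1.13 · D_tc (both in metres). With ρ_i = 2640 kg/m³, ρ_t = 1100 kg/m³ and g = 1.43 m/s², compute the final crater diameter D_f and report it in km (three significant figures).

D_f ≈ 51.8 km

In SI: d = 1690 m, v = 9730 m/s.
(ρ_i/ρ_t)^0.32 = (2640/1100)^0.32 = 1.323
d^0.79 = 1690^0.79 = 354.8
v^0.45 = 9730^0.45 = 62.32
g^-0.18 = 1.43^-0.18 = 0.9376
D_tc = 1.67 × 1.323 × 354.8 × 62.32 × 0.9376 = 45800 m
D_f = 1.13 × 45800 = 51754 m
     = 51.75 km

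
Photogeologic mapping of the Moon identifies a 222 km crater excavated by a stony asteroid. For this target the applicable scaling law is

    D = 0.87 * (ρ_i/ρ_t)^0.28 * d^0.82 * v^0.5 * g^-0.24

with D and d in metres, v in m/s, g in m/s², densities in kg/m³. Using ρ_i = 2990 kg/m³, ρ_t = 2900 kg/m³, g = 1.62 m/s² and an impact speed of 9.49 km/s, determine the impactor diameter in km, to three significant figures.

d ≈ 16.8 km

Rearranging for d: d = [D / (0.87 · (2990/2900)^0.28 · 9490^0.5 · 1.62^-0.24)]^(1/0.82).
D = 222000 m.
(2990/2900)^0.28 = 1.009
9490^0.5 = 97.42
1.62^-0.24 = 0.8907
Denominator = 0.87 × 1.009 × 97.42 × 0.8907 = 76.17
D / 76.17 = 222000 / 76.17 = 2915
d = 2915^(1/0.82) = 2915^1.2195 = 16793 m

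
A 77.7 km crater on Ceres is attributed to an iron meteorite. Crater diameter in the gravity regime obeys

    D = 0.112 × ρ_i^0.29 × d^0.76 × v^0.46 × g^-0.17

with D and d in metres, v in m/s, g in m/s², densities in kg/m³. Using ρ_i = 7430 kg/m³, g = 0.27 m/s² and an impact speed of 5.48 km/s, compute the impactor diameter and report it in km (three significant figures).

Rearranging for d: d = [D / (0.112 · 7430^0.29 · 5480^0.46 · 0.27^-0.17)]^(1/0.76).
D = 77700 m.
7430^0.29 = 13.26
5480^0.46 = 52.46
0.27^-0.17 = 1.249
Denominator = 0.112 × 13.26 × 52.46 × 1.249 = 97.31
D / 97.31 = 77700 / 97.31 = 798.5
d = 798.5^(1/0.76) = 798.5^1.3158 = 6589 m

d ≈ 6.59 km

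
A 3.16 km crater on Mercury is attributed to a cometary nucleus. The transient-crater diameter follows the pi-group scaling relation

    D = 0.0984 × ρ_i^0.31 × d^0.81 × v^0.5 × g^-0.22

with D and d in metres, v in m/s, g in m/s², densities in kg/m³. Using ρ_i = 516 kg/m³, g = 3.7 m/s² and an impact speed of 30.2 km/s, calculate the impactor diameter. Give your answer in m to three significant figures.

Rearranging for d: d = [D / (0.0984 · 516^0.31 · 30200^0.5 · 3.7^-0.22)]^(1/0.81).
D = 3160 m.
516^0.31 = 6.933
30200^0.5 = 173.8
3.7^-0.22 = 0.7499
Denominator = 0.0984 × 6.933 × 173.8 × 0.7499 = 88.91
D / 88.91 = 3160 / 88.91 = 35.54
d = 35.54^(1/0.81) = 35.54^1.2346 = 82.13 m

d ≈ 82.1 m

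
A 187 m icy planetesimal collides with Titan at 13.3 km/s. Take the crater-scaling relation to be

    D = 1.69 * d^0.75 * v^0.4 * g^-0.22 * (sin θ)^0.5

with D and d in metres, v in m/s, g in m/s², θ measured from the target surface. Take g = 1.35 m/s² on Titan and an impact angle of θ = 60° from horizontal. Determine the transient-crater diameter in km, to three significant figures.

D ≈ 3.32 km

In SI units: v = 13300 m/s.
d^0.75 = 187^0.75 = 50.57
v^0.4 = 13300^0.4 = 44.62
g^-0.22 = 1.35^-0.22 = 0.9361
(sin 60°)^0.5 = 0.8660^0.5 = 0.9306
D = 1.69 × 50.57 × 44.62 × 0.9361 × 0.9306 = 3322 m
   = 3.322 km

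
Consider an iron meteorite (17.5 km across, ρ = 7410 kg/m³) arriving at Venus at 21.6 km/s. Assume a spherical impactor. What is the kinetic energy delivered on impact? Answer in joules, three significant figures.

E ≈ 4.85 × 10^24 J

d = 17500 m; v = 21600 m/s.
Mass m = (π/6) ρ d³ = (π/6) × 7410 × (17500)³ = 2.079 × 10^16 kg
E = ½ m v² = 0.5 × 2.079 × 10^16 × (21600)² = 4.850 × 10^24 J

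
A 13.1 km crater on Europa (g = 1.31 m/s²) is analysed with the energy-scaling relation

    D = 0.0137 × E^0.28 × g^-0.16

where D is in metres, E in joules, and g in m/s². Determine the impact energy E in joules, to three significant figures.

Rearranging: E = [D / (0.0137 · g^-0.16)]^(1/0.28).
D = 13100 m.
g^-0.16 = 1.31^-0.16 = 0.9577
D / (0.0137 × 0.9577) = 13100 / (0.01312) = 9.985 × 10^5
E = (9.985 × 10^5)^3.5714 = 2.667 × 10^21 J

E ≈ 2.67 × 10^21 J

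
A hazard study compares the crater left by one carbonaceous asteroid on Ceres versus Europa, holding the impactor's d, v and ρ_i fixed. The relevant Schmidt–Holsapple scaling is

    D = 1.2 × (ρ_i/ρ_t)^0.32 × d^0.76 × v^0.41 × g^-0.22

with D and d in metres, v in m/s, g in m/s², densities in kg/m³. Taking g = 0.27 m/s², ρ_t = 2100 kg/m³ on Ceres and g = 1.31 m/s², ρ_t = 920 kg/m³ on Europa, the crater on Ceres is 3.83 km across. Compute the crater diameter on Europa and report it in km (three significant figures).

The impactor-only factors (d, v, ρ_i) cancel in the ratio, leaving D_Europa/D_Ceres = (g_Europa/g_Ceres)^-0.22 · (ρ_t,Ceres/ρ_t,Europa)^0.32.
(1.31/0.27)^-0.22 = 4.852^-0.22 = 0.7065
(2100/920)^0.32 = 2.283^0.32 = 1.302
Ratio = 0.7065 × 1.302 = 0.9199
D_Europa = 0.9199 × 3.83 km = 3.52 km

D ≈ 3.52 km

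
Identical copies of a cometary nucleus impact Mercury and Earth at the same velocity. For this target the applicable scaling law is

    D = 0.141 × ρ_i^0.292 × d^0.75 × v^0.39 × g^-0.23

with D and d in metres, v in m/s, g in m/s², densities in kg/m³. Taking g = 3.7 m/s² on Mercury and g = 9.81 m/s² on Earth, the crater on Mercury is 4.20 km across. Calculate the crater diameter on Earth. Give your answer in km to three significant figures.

All impactor-dependent factors cancel in the ratio, leaving D_Earth/D_Mercury = (g_Earth/g_Mercury)^-0.23.
(9.81/3.7)^-0.23 = 2.651^-0.23 = 0.7991
D_Earth = 0.7991 × 4.20 km = 3.36 km

D ≈ 3.36 km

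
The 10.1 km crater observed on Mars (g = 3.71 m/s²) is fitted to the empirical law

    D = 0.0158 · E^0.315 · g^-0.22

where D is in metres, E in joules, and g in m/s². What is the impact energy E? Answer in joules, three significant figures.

E ≈ 6.74 × 10^18 J

Rearranging: E = [D / (0.0158 · g^-0.22)]^(1/0.315).
D = 10100 m.
g^-0.22 = 3.71^-0.22 = 0.7494
D / (0.0158 × 0.7494) = 10100 / (0.01184) = 8.530 × 10^5
E = (8.530 × 10^5)^3.1746 = 6.736 × 10^18 J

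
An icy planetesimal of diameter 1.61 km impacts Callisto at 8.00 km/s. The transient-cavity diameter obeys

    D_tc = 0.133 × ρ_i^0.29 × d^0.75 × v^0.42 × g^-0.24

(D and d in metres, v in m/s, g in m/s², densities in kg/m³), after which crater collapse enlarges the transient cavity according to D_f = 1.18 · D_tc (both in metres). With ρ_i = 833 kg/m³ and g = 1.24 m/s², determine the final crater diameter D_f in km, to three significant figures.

D_f ≈ 11.6 km

In SI: d = 1610 m, v = 8000 m/s.
ρ_i^0.29 = 833^0.29 = 7.031
d^0.75 = 1610^0.75 = 254.2
v^0.42 = 8000^0.42 = 43.58
g^-0.24 = 1.24^-0.24 = 0.9497
D_tc = 0.133 × 7.031 × 254.2 × 43.58 × 0.9497 = 9838 m
D_f = 1.18 × 9838 = 11609 m
     = 11.61 km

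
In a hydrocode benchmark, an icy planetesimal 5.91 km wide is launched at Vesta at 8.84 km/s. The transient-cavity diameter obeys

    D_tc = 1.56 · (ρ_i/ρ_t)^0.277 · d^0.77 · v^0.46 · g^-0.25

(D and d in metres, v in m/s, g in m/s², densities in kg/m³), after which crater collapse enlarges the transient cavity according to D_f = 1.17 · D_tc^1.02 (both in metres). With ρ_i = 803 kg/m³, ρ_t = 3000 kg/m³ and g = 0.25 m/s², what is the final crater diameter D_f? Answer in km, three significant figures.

In SI: d = 5910 m, v = 8840 m/s.
(ρ_i/ρ_t)^0.277 = (803/3000)^0.277 = 0.6941
d^0.77 = 5910^0.77 = 801.9
v^0.46 = 8840^0.46 = 65.37
g^-0.25 = 0.25^-0.25 = 1.414
D_tc = 1.56 × 0.6941 × 801.9 × 65.37 × 1.414 = 80260 m
D_f = 1.17 × (80260)^1.02 = 1.177 × 10^5 m
     = 117.7 km

D_f ≈ 118 km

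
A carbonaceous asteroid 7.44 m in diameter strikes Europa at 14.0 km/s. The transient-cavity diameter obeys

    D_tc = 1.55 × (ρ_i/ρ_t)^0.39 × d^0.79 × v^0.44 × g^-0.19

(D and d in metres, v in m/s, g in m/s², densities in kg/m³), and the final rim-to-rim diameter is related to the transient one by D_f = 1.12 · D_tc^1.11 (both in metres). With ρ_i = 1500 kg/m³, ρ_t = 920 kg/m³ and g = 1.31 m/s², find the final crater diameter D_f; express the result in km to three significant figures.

v = 14000 m/s.
(ρ_i/ρ_t)^0.39 = (1500/920)^0.39 = 1.210
d^0.79 = 7.44^0.79 = 4.881
v^0.44 = 14000^0.44 = 66.73
g^-0.19 = 1.31^-0.19 = 0.9500
D_tc = 1.55 × 1.210 × 4.881 × 66.73 × 0.9500 = 580.3 m
D_f = 1.12 × (580.3)^1.11 = 1309 m
     = 1.309 km

D_f ≈ 1.31 km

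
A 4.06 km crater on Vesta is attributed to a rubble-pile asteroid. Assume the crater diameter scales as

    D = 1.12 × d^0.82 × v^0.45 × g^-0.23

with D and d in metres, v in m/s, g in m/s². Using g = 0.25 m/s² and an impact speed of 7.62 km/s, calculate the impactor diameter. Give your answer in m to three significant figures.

Rearranging for d: d = [D / (1.12 · 7620^0.45 · 0.25^-0.23)]^(1/0.82).
D = 4060 m.
7620^0.45 = 55.83
0.25^-0.23 = 1.376
Denominator = 1.12 × 55.83 × 1.376 = 86.04
D / 86.04 = 4060 / 86.04 = 47.19
d = 47.19^(1/0.82) = 47.19^1.2195 = 110.0 m

d ≈ 110 m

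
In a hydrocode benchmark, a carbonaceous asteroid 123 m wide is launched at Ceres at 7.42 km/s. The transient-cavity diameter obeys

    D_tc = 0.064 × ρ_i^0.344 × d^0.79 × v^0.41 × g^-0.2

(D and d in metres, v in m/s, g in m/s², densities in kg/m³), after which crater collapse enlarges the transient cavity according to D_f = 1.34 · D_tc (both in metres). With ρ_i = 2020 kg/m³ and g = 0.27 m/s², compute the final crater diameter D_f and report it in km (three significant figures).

v = 7420 m/s.
ρ_i^0.344 = 2020^0.344 = 13.71
d^0.79 = 123^0.79 = 44.77
v^0.41 = 7420^0.41 = 38.62
g^-0.2 = 0.27^-0.2 = 1.299
D_tc = 0.064 × 13.71 × 44.77 × 38.62 × 1.299 = 1971 m
D_f = 1.34 × 1971 = 2641 m
     = 2.641 km

D_f ≈ 2.64 km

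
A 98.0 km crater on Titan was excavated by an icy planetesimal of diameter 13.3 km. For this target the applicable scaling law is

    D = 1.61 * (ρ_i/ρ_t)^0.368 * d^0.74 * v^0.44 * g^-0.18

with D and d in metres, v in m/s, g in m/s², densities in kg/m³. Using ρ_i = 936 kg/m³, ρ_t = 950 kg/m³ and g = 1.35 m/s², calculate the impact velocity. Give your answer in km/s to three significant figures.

Rearranging for v: v = [D / (1.61 · (936/950)^0.368 · 13300^0.74 · 1.35^-0.18)]^(1/0.44).
D = 98000 m.
(936/950)^0.368 = 0.9946
13300^0.74 = 1126
1.35^-0.18 = 0.9474
Denominator = 1.61 × 0.9946 × 1126 × 0.9474 = 1708
D / 1708 = 98000 / 1708 = 57.38
v = 57.38^(1/0.44) = 57.38^2.2727 = 9934 m/s

v ≈ 9.93 km/s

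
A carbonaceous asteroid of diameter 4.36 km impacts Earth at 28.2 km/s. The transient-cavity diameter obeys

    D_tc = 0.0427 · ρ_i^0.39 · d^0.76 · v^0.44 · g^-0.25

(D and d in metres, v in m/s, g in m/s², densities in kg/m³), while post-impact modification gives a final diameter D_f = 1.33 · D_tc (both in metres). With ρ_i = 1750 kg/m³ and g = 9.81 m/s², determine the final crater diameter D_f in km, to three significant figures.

D_f ≈ 31.3 km

In SI: d = 4360 m, v = 28200 m/s.
ρ_i^0.39 = 1750^0.39 = 18.40
d^0.76 = 4360^0.76 = 583.5
v^0.44 = 28200^0.44 = 90.80
g^-0.25 = 9.81^-0.25 = 0.5650
D_tc = 0.0427 × 18.40 × 583.5 × 90.80 × 0.5650 = 23520 m
D_f = 1.33 × 23520 = 31282 m
     = 31.28 km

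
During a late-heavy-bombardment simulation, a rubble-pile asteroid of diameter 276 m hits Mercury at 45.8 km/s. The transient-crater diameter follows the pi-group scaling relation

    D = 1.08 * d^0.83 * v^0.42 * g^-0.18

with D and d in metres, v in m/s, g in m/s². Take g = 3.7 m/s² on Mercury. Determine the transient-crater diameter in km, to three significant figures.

D ≈ 8.22 km

In SI units: v = 45800 m/s.
d^0.83 = 276^0.83 = 106.2
v^0.42 = 45800^0.42 = 90.69
g^-0.18 = 3.7^-0.18 = 0.7902
D = 1.08 × 106.2 × 90.69 × 0.7902 = 8219 m
   = 8.219 km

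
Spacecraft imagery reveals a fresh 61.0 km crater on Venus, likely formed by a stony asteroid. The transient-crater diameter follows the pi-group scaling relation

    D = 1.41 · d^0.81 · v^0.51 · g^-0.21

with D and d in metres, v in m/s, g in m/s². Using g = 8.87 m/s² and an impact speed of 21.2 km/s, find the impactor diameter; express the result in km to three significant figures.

Rearranging for d: d = [D / (1.41 · 21200^0.51 · 8.87^-0.21)]^(1/0.81).
D = 61000 m.
21200^0.51 = 160.9
8.87^-0.21 = 0.6323
Denominator = 1.41 × 160.9 × 0.6323 = 143.4
D / 143.4 = 61000 / 143.4 = 425.4
d = 425.4^(1/0.81) = 425.4^1.2346 = 1760 m

d ≈ 1.76 km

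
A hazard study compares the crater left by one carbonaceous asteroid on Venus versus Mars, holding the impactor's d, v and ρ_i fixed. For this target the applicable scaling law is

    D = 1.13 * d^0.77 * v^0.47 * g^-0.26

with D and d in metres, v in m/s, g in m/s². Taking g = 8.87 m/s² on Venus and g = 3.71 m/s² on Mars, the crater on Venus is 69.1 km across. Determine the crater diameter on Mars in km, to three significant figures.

D ≈ 86.7 km

All impactor-dependent factors cancel in the ratio, leaving D_Mars/D_Venus = (g_Mars/g_Venus)^-0.26.
(3.71/8.87)^-0.26 = 0.4183^-0.26 = 1.254
D_Mars = 1.254 × 69.1 km = 86.7 km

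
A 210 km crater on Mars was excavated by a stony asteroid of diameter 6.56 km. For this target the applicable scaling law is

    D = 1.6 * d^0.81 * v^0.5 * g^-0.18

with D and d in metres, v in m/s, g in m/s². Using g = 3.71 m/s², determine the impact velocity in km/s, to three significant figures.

v ≈ 18.1 km/s

Rearranging for v: v = [D / (1.6 · 6560^0.81 · 3.71^-0.18)]^(1/0.5).
D = 210000 m.
6560^0.81 = 1235
3.71^-0.18 = 0.7898
Denominator = 1.6 × 1235 × 0.7898 = 1561
D / 1561 = 210000 / 1561 = 134.5
v = 134.5^(1/0.5) = 134.5^2 = 18090 m/s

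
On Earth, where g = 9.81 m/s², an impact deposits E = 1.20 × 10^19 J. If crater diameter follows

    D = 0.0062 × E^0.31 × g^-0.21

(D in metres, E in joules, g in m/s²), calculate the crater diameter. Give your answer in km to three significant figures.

E^0.31 = (1.20 × 10^19)^0.31 = 8.214 × 10^5
g^-0.21 = 9.81^-0.21 = 0.6191
D = 0.0062 × 8.214 × 10^5 × 0.6191 = 3153 m
   = 3.153 km

D ≈ 3.15 km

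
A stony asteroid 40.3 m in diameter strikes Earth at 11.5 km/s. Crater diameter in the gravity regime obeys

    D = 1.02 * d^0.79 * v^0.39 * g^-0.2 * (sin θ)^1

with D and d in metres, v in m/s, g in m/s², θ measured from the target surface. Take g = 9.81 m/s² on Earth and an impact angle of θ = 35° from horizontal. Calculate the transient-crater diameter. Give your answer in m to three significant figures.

In SI units: v = 11500 m/s.
d^0.79 = 40.3^0.79 = 18.54
v^0.39 = 11500^0.39 = 38.34
g^-0.2 = 9.81^-0.2 = 0.6334
(sin 35°)^1 = 0.5736^1 = 0.5736
D = 1.02 × 18.54 × 38.34 × 0.6334 × 0.5736 = 263.4 m

D ≈ 263 m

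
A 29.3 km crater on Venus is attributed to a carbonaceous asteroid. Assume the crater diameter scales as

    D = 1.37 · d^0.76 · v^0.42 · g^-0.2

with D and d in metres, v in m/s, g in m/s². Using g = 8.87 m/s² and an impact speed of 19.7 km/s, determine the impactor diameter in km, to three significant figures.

Rearranging for d: d = [D / (1.37 · 19700^0.42 · 8.87^-0.2)]^(1/0.76).
D = 29300 m.
19700^0.42 = 63.63
8.87^-0.2 = 0.6463
Denominator = 1.37 × 63.63 × 0.6463 = 56.34
D / 56.34 = 29300 / 56.34 = 520.1
d = 520.1^(1/0.76) = 520.1^1.3158 = 3748 m

d ≈ 3.75 km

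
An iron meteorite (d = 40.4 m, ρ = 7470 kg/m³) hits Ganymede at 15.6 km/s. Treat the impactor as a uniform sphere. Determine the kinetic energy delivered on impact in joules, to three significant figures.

v = 15600 m/s.
Mass m = (π/6) ρ d³ = (π/6) × 7470 × (40.4)³ = 2.579 × 10^8 kg
E = ½ m v² = 0.5 × 2.579 × 10^8 × (15600)² = 3.138 × 10^16 J

E ≈ 3.14 × 10^16 J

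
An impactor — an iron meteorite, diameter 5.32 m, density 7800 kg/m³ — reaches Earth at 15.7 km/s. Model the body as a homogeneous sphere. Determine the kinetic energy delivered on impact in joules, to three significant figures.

E ≈ 7.58 × 10^13 J

v = 15700 m/s.
Mass m = (π/6) ρ d³ = (π/6) × 7800 × (5.32)³ = 6.149 × 10^5 kg
E = ½ m v² = 0.5 × 6.149 × 10^5 × (15700)² = 7.578 × 10^13 J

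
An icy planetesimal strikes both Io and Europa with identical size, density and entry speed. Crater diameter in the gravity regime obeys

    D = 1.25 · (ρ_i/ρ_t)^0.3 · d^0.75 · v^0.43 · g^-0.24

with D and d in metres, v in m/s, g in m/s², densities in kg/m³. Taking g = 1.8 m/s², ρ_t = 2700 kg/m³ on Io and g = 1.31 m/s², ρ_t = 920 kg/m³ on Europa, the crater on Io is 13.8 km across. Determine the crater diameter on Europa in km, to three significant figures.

D ≈ 20.6 km

The impactor-only factors (d, v, ρ_i) cancel in the ratio, leaving D_Europa/D_Io = (g_Europa/g_Io)^-0.24 · (ρ_t,Io/ρ_t,Europa)^0.3.
(1.31/1.8)^-0.24 = 0.7278^-0.24 = 1.079
(2700/920)^0.3 = 2.935^0.3 = 1.381
Ratio = 1.079 × 1.381 = 1.490
D_Europa = 1.490 × 13.8 km = 20.6 km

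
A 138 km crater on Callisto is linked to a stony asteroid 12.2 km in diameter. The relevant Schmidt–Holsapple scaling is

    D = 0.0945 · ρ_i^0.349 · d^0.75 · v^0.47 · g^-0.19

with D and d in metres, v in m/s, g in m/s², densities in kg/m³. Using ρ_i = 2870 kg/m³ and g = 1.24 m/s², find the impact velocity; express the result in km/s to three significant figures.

Rearranging for v: v = [D / (0.0945 · 2870^0.349 · 12200^0.75 · 1.24^-0.19)]^(1/0.47).
D = 138000 m.
2870^0.349 = 16.10
12200^0.75 = 1161
1.24^-0.19 = 0.9600
Denominator = 0.0945 × 16.10 × 1161 × 0.9600 = 1696
D / 1696 = 138000 / 1696 = 81.37
v = 81.37^(1/0.47) = 81.37^2.1277 = 11612 m/s

v ≈ 11.6 km/s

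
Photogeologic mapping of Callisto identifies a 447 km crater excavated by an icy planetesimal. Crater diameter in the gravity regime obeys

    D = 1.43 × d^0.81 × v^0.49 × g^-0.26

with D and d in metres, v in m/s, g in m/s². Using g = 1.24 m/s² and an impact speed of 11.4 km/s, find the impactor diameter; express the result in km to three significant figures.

Rearranging for d: d = [D / (1.43 · 11400^0.49 · 1.24^-0.26)]^(1/0.81).
D = 447000 m.
11400^0.49 = 97.25
1.24^-0.26 = 0.9456
Denominator = 1.43 × 97.25 × 0.9456 = 131.5
D / 131.5 = 447000 / 131.5 = 3399
d = 3399^(1/0.81) = 3399^1.2346 = 22898 m

d ≈ 22.9 km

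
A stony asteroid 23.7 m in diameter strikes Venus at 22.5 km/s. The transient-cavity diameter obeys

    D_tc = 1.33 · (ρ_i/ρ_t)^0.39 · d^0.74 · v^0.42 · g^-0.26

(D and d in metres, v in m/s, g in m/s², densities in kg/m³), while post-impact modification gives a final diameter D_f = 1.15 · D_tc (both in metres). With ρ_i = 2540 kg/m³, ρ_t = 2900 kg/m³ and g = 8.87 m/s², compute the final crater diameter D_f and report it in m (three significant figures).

v = 22500 m/s.
(ρ_i/ρ_t)^0.39 = (2540/2900)^0.39 = 0.9496
d^0.74 = 23.7^0.74 = 10.41
v^0.42 = 22500^0.42 = 67.28
g^-0.26 = 8.87^-0.26 = 0.5669
D_tc = 1.33 × 0.9496 × 10.41 × 67.28 × 0.5669 = 501.5 m
D_f = 1.15 × 501.5 = 576.7 m

D_f ≈ 577 m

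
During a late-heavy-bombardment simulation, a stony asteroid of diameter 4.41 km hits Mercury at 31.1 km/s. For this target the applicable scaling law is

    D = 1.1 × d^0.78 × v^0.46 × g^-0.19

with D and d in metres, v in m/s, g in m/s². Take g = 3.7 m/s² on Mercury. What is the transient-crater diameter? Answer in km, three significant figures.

In SI units: d = 4410 m, v = 31100 m/s.
d^0.78 = 4410^0.78 = 696.1
v^0.46 = 31100^0.46 = 116.6
g^-0.19 = 3.7^-0.19 = 0.7799
D = 1.1 × 696.1 × 116.6 × 0.7799 = 69631 m
   = 69.63 km

D ≈ 69.6 km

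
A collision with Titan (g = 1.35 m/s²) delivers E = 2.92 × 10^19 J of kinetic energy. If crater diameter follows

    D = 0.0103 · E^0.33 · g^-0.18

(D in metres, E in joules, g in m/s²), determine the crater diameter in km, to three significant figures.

E^0.33 = (2.92 × 10^19)^0.33 = 2.652 × 10^6
g^-0.18 = 1.35^-0.18 = 0.9474
D = 0.0103 × 2.652 × 10^6 × 0.9474 = 25879 m
   = 25.88 km

D ≈ 25.9 km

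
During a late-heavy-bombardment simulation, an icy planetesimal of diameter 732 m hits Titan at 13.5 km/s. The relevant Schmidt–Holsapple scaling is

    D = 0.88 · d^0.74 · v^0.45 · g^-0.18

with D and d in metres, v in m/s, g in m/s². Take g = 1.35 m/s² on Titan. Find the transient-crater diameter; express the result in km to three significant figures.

In SI units: v = 13500 m/s.
d^0.74 = 732^0.74 = 131.7
v^0.45 = 13500^0.45 = 72.22
g^-0.18 = 1.35^-0.18 = 0.9474
D = 0.88 × 131.7 × 72.22 × 0.9474 = 7930 m
   = 7.930 km

D ≈ 7.93 km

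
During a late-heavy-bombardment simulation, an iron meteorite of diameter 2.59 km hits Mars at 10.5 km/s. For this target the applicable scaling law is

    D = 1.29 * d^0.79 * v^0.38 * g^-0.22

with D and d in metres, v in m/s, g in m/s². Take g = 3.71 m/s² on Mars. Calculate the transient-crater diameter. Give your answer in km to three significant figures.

In SI units: d = 2590 m, v = 10500 m/s.
d^0.79 = 2590^0.79 = 497.2
v^0.38 = 10500^0.38 = 33.73
g^-0.22 = 3.71^-0.22 = 0.7494
D = 1.29 × 497.2 × 33.73 × 0.7494 = 16213 m
   = 16.21 km

D ≈ 16.2 km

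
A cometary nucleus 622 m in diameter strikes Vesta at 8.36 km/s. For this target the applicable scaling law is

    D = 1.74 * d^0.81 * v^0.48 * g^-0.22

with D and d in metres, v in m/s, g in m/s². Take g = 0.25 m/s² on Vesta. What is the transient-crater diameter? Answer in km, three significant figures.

In SI units: v = 8360 m/s.
d^0.81 = 622^0.81 = 183.2
v^0.48 = 8360^0.48 = 76.32
g^-0.22 = 0.25^-0.22 = 1.357
D = 1.74 × 183.2 × 76.32 × 1.357 = 33014 m
   = 33.01 km

D ≈ 33.0 km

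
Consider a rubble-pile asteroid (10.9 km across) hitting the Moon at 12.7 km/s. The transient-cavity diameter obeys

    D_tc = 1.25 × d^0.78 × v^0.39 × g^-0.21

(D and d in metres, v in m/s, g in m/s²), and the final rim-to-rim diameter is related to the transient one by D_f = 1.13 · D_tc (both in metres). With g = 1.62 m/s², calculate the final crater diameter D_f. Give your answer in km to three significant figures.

D_f ≈ 71.7 km

In SI: d = 10900 m, v = 12700 m/s.
d^0.78 = 10900^0.78 = 1410
v^0.39 = 12700^0.39 = 39.86
g^-0.21 = 1.62^-0.21 = 0.9037
D_tc = 1.25 × 1410 × 39.86 × 0.9037 = 63490 m
D_f = 1.13 × 63490 = 71744 m
     = 71.74 km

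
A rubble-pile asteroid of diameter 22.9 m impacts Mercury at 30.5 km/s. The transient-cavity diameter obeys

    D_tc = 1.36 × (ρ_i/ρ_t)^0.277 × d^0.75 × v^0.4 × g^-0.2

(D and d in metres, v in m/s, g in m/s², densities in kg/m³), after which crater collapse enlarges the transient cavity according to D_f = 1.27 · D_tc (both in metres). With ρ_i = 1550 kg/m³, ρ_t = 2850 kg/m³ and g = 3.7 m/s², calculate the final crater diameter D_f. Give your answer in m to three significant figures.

D_f ≈ 731 m

v = 30500 m/s.
(ρ_i/ρ_t)^0.277 = (1550/2850)^0.277 = 0.8448
d^0.75 = 22.9^0.75 = 10.47
v^0.4 = 30500^0.4 = 62.19
g^-0.2 = 3.7^-0.2 = 0.7698
D_tc = 1.36 × 0.8448 × 10.47 × 62.19 × 0.7698 = 575.9 m
D_f = 1.27 × 575.9 = 731.4 m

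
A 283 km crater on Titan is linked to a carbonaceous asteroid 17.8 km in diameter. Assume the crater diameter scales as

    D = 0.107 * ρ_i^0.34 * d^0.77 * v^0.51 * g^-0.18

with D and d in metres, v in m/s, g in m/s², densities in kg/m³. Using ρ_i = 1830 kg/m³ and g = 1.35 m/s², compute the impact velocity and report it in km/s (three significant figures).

Rearranging for v: v = [D / (0.107 · 1830^0.34 · 17800^0.77 · 1.35^-0.18)]^(1/0.51).
D = 283000 m.
1830^0.34 = 12.86
17800^0.77 = 1874
1.35^-0.18 = 0.9474
Denominator = 0.107 × 12.86 × 1874 × 0.9474 = 2443
D / 2443 = 283000 / 2443 = 115.8
v = 115.8^(1/0.51) = 115.8^1.9608 = 11131 m/s

v ≈ 11.1 km/s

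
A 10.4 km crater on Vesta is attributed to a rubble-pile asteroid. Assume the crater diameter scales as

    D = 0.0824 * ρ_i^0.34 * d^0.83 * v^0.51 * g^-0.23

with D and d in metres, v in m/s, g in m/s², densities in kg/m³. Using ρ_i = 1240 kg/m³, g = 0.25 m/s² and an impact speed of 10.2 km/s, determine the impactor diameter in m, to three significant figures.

Rearranging for d: d = [D / (0.0824 · 1240^0.34 · 10200^0.51 · 0.25^-0.23)]^(1/0.83).
D = 10400 m.
1240^0.34 = 11.27
10200^0.51 = 110.8
0.25^-0.23 = 1.376
Denominator = 0.0824 × 11.27 × 110.8 × 1.376 = 141.6
D / 141.6 = 10400 / 141.6 = 73.45
d = 73.45^(1/0.83) = 73.45^1.2048 = 177.1 m

d ≈ 177 m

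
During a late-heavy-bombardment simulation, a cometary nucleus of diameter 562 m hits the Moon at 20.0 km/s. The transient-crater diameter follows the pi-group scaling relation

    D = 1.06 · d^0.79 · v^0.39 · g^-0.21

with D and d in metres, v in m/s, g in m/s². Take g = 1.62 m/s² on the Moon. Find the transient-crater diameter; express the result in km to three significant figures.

D ≈ 6.78 km

In SI units: v = 20000 m/s.
d^0.79 = 562^0.79 = 148.7
v^0.39 = 20000^0.39 = 47.58
g^-0.21 = 1.62^-0.21 = 0.9037
D = 1.06 × 148.7 × 47.58 × 0.9037 = 6777 m
   = 6.777 km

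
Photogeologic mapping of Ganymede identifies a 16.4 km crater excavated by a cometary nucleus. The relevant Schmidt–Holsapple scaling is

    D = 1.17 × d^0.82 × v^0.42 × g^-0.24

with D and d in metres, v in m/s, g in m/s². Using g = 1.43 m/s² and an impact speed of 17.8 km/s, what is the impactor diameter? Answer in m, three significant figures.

Rearranging for d: d = [D / (1.17 · 17800^0.42 · 1.43^-0.24)]^(1/0.82).
D = 16400 m.
17800^0.42 = 60.98
1.43^-0.24 = 0.9177
Denominator = 1.17 × 60.98 × 0.9177 = 65.47
D / 65.47 = 16400 / 65.47 = 250.5
d = 250.5^(1/0.82) = 250.5^1.2195 = 842.1 m

d ≈ 842 m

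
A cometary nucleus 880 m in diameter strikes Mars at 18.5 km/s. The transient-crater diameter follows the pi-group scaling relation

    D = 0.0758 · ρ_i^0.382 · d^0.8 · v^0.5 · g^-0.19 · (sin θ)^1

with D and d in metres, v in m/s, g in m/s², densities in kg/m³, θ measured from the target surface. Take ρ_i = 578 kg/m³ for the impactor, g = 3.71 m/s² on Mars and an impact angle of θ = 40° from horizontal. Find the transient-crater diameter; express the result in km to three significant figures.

D ≈ 13.3 km

In SI units: v = 18500 m/s.
ρ_i^0.382 = 578^0.382 = 11.35
d^0.8 = 880^0.8 = 226.8
v^0.5 = 18500^0.5 = 136.0
g^-0.19 = 3.71^-0.19 = 0.7795
(sin 40°)^1 = 0.6428^1 = 0.6428
D = 0.0758 × 11.35 × 226.8 × 136.0 × 0.7795 × 0.6428 = 13297 m
   = 13.30 km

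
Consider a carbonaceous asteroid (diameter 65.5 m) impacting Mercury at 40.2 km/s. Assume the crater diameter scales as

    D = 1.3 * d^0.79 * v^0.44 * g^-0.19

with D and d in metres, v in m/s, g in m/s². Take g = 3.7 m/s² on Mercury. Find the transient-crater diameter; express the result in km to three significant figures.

In SI units: v = 40200 m/s.
d^0.79 = 65.5^0.79 = 27.22
v^0.44 = 40200^0.44 = 106.1
g^-0.19 = 3.7^-0.19 = 0.7799
D = 1.3 × 27.22 × 106.1 × 0.7799 = 2928 m
   = 2.928 km

D ≈ 2.93 km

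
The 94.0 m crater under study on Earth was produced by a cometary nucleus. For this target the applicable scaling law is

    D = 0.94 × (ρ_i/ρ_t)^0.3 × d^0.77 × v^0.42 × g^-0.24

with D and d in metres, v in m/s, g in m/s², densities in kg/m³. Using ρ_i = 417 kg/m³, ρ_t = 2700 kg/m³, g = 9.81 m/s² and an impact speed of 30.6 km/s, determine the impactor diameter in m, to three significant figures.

d ≈ 5.97 m

Rearranging for d: d = [D / (0.94 · (417/2700)^0.3 · 30600^0.42 · 9.81^-0.24)]^(1/0.77).
(417/2700)^0.3 = 0.5710
30600^0.42 = 76.56
9.81^-0.24 = 0.5781
Denominator = 0.94 × 0.5710 × 76.56 × 0.5781 = 23.76
D / 23.76 = 94 / 23.76 = 3.956
d = 3.956^(1/0.77) = 3.956^1.2987 = 5.966 m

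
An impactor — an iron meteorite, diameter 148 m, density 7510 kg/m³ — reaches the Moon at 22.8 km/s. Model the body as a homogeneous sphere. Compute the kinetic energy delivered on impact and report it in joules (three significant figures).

v = 22800 m/s.
Mass m = (π/6) ρ d³ = (π/6) × 7510 × (148)³ = 1.275 × 10^10 kg
E = ½ m v² = 0.5 × 1.275 × 10^10 × (22800)² = 3.314 × 10^18 J

E ≈ 3.31 × 10^18 J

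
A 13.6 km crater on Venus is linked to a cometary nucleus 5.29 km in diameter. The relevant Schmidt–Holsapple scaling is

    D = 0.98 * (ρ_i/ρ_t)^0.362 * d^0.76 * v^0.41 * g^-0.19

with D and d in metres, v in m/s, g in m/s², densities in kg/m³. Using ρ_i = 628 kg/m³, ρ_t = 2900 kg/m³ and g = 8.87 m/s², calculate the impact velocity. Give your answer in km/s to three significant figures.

Rearranging for v: v = [D / (0.98 · (628/2900)^0.362 · 5290^0.76 · 8.87^-0.19)]^(1/0.41).
D = 13600 m.
(628/2900)^0.362 = 0.5747
5290^0.76 = 675.8
8.87^-0.19 = 0.6605
Denominator = 0.98 × 0.5747 × 675.8 × 0.6605 = 251.4
D / 251.4 = 13600 / 251.4 = 54.10
v = 54.10^(1/0.41) = 54.10^2.439 = 16876 m/s

v ≈ 16.9 km/s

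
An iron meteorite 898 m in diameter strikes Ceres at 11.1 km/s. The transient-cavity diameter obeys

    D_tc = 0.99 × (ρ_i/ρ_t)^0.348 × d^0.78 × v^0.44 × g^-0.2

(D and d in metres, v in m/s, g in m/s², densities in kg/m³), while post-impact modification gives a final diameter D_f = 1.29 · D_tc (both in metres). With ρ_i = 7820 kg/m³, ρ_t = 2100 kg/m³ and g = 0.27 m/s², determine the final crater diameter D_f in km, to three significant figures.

v = 11100 m/s.
(ρ_i/ρ_t)^0.348 = (7820/2100)^0.348 = 1.580
d^0.78 = 898^0.78 = 201.2
v^0.44 = 11100^0.44 = 60.25
g^-0.2 = 0.27^-0.2 = 1.299
D_tc = 0.99 × 1.580 × 201.2 × 60.25 × 1.299 = 24630 m
D_f = 1.29 × 24630 = 31773 m
     = 31.77 km

D_f ≈ 31.8 km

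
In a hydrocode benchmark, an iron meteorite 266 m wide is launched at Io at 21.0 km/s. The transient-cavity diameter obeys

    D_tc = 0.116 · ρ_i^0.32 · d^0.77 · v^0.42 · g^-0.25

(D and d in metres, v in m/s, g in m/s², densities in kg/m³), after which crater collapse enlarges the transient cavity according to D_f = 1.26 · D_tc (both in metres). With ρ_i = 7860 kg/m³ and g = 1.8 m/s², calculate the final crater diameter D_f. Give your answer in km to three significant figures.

D_f ≈ 10.7 km

v = 21000 m/s.
ρ_i^0.32 = 7860^0.32 = 17.64
d^0.77 = 266^0.77 = 73.65
v^0.42 = 21000^0.42 = 65.36
g^-0.25 = 1.8^-0.25 = 0.8633
D_tc = 0.116 × 17.64 × 73.65 × 65.36 × 0.8633 = 8504 m
D_f = 1.26 × 8504 = 10715 m
     = 10.72 km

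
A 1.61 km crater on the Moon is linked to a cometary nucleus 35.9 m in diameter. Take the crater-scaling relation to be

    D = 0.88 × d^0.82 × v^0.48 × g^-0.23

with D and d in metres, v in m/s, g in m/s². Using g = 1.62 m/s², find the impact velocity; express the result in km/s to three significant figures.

v ≈ 17.4 km/s

Rearranging for v: v = [D / (0.88 · 35.9^0.82 · 1.62^-0.23)]^(1/0.48).
D = 1610 m.
35.9^0.82 = 18.84
1.62^-0.23 = 0.8950
Denominator = 0.88 × 18.84 × 0.8950 = 14.84
D / 14.84 = 1610 / 14.84 = 108.5
v = 108.5^(1/0.48) = 108.5^2.0833 = 17394 m/s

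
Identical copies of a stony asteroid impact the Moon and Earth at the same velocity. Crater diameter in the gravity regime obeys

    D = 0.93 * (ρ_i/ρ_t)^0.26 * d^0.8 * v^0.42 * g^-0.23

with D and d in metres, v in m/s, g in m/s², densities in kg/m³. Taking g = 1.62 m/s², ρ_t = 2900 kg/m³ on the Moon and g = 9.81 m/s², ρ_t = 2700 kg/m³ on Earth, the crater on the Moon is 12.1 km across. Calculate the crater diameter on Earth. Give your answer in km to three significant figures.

D ≈ 8.15 km

The impactor-only factors (d, v, ρ_i) cancel in the ratio, leaving D_Earth/D_Moon = (g_Earth/g_Moon)^-0.23 · (ρ_t,Moon/ρ_t,Earth)^0.26.
(9.81/1.62)^-0.23 = 6.056^-0.23 = 0.6608
(2900/2700)^0.26 = 1.074^0.26 = 1.019
Ratio = 0.6608 × 1.019 = 0.6734
D_Earth = 0.6734 × 12.1 km = 8.15 km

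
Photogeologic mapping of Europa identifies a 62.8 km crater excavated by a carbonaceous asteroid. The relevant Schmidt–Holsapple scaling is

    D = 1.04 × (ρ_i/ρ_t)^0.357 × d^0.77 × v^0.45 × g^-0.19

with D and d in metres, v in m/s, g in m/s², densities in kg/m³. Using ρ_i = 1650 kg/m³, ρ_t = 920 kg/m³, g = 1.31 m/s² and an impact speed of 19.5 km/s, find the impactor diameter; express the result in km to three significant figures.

Rearranging for d: d = [D / (1.04 · (1650/920)^0.357 · 19500^0.45 · 1.31^-0.19)]^(1/0.77).
D = 62800 m.
(1650/920)^0.357 = 1.232
19500^0.45 = 85.21
1.31^-0.19 = 0.9500
Denominator = 1.04 × 1.232 × 85.21 × 0.9500 = 103.7
D / 103.7 = 62800 / 103.7 = 605.6
d = 605.6^(1/0.77) = 605.6^1.2987 = 4104 m

d ≈ 4.10 km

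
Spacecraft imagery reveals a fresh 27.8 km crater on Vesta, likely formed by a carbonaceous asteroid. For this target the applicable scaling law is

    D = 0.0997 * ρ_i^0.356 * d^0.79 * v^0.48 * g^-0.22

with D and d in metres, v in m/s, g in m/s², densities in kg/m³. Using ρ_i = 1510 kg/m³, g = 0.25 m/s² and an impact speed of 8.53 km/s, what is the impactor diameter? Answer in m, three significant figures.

d ≈ 802 m

Rearranging for d: d = [D / (0.0997 · 1510^0.356 · 8530^0.48 · 0.25^-0.22)]^(1/0.79).
D = 27800 m.
1510^0.356 = 13.54
8530^0.48 = 77.06
0.25^-0.22 = 1.357
Denominator = 0.0997 × 13.54 × 77.06 × 1.357 = 141.2
D / 141.2 = 27800 / 141.2 = 196.9
d = 196.9^(1/0.79) = 196.9^1.2658 = 801.8 m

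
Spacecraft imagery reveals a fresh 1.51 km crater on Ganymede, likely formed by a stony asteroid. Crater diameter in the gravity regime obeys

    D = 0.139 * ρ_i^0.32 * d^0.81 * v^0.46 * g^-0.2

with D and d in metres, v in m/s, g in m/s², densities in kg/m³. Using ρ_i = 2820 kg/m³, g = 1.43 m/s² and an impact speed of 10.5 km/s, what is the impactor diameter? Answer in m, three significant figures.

d ≈ 23.7 m

Rearranging for d: d = [D / (0.139 · 2820^0.32 · 10500^0.46 · 1.43^-0.2)]^(1/0.81).
D = 1510 m.
2820^0.32 = 12.71
10500^0.46 = 70.75
1.43^-0.2 = 0.9310
Denominator = 0.139 × 12.71 × 70.75 × 0.9310 = 116.4
D / 116.4 = 1510 / 116.4 = 12.97
d = 12.97^(1/0.81) = 12.97^1.2346 = 23.66 m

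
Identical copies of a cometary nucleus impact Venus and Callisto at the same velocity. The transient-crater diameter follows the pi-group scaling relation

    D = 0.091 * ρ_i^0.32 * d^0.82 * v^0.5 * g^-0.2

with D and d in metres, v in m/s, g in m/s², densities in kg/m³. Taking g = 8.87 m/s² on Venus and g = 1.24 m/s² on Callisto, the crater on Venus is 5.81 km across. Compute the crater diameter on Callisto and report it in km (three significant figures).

D ≈ 8.61 km

All impactor-dependent factors cancel in the ratio, leaving D_Callisto/D_Venus = (g_Callisto/g_Venus)^-0.2.
(1.24/8.87)^-0.2 = 0.1398^-0.2 = 1.482
D_Callisto = 1.482 × 5.81 km = 8.61 km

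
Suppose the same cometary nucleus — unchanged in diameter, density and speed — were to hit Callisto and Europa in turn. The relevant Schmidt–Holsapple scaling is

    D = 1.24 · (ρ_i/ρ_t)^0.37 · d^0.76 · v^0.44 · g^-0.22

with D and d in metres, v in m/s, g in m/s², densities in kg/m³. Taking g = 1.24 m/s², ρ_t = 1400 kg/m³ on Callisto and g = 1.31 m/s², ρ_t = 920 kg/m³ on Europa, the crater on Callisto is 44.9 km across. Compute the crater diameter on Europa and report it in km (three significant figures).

D ≈ 51.8 km

The impactor-only factors (d, v, ρ_i) cancel in the ratio, leaving D_Europa/D_Callisto = (g_Europa/g_Callisto)^-0.22 · (ρ_t,Callisto/ρ_t,Europa)^0.37.
(1.31/1.24)^-0.22 = 1.056^-0.22 = 0.9881
(1400/920)^0.37 = 1.522^0.37 = 1.168
Ratio = 0.9881 × 1.168 = 1.154
D_Europa = 1.154 × 44.9 km = 51.8 km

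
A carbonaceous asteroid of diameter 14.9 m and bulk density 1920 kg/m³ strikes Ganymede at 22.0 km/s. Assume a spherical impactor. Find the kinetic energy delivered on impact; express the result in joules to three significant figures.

E ≈ 8.05 × 10^14 J

v = 22000 m/s.
Mass m = (π/6) ρ d³ = (π/6) × 1920 × (14.9)³ = 3.326 × 10^6 kg
E = ½ m v² = 0.5 × 3.326 × 10^6 × (22000)² = 8.049 × 10^14 J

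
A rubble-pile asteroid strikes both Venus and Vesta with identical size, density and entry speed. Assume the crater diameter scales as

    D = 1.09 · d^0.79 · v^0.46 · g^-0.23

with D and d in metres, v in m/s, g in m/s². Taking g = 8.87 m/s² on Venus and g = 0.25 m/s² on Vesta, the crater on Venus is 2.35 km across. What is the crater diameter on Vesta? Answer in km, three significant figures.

All impactor-dependent factors cancel in the ratio, leaving D_Vesta/D_Venus = (g_Vesta/g_Venus)^-0.23.
(0.25/8.87)^-0.23 = 0.02818^-0.23 = 2.273
D_Vesta = 2.273 × 2.35 km = 5.34 km

D ≈ 5.34 km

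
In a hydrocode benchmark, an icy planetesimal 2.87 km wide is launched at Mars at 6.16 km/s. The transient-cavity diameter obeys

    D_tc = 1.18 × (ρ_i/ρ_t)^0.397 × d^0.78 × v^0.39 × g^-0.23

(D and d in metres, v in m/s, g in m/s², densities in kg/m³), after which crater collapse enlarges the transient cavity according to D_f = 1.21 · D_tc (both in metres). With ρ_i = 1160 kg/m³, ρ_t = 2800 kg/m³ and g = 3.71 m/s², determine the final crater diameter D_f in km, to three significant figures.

D_f ≈ 11.1 km

In SI: d = 2870 m, v = 6160 m/s.
(ρ_i/ρ_t)^0.397 = (1160/2800)^0.397 = 0.7048
d^0.78 = 2870^0.78 = 497.9
v^0.39 = 6160^0.39 = 30.06
g^-0.23 = 3.71^-0.23 = 0.7397
D_tc = 1.18 × 0.7048 × 497.9 × 30.06 × 0.7397 = 9207 m
D_f = 1.21 × 9207 = 11140 m
     = 11.14 km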